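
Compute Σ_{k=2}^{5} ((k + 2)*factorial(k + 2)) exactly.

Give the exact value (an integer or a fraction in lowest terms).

Σ = 40296

Step 1: r(k) = (k + 3)**2/(k + 2).
Gosper form: A/B · C(k+1)/C(k) with A=k + 3, B=1, C=k + 2.
Key eq: (k + 3)·f(k+1) = (1)·f(k) + (k + 2).
Degrees (1,0,1) ⇒ d ≤ 0.
A polynomial solution: f(k) = 1.
So s_k = (B(k−1)f/C)·t_k = (1/(k + 2))·t_k = factorial(k + 2).
s_(k+1) − s_k = (k + 2)*factorial(k + 2) = t_k.
Sum = s_(6) − s_(2); s_(6) = 40320, s_(2) = 24 ⇒ 40296.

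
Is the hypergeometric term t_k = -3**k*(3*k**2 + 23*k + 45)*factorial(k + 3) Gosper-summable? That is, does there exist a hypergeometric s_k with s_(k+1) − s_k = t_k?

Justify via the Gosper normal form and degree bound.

Yes. s_k = -3**k*(k + 3)*factorial(k + 3).

The ratio is 3*(3*k**3 + 41*k**2 + 187*k + 284)/(3*k**2 + 23*k + 45).
Take A(k)=3*k + 12, B(k)=1, C(k)=k**2 + 23*k/3 + 15.
Need (3*k + 12)·f(k+1) − (1)·f(k) = k**2 + 23*k/3 + 15.
deg f ≤ 1 (via 1,0,2).
Coefficient equations give f(k) = (k + 3)/3.
Certificate R = B(k−1)f/C = (k + 3)/(3*k**2 + 23*k + 45) gives s_k = -3**k*(k + 3)*factorial(k + 3).
Verify: -3**k*(3*k**2 + 23*k + 45)*factorial(k + 3) matches t_k.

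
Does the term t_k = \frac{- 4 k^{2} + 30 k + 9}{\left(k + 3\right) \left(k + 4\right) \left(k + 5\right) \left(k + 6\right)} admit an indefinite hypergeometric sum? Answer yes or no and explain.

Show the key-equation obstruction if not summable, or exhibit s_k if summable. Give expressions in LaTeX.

The ratio is (k + 3)*(30*k - 4*(k + 1)**2 + 39)/((k + 7)*(-4*k**2 + 30*k + 9)).
A = k + 3, B = k + 7, C = k**2 - 15*k/2 - 9/4.
f must satisfy (k + 3)·f(k+1) − (k + 6)·f(k) = k**2 - 15*k/2 - 9/4.
Degrees (1,1,2) ⇒ d ≤ 3.
Coefficient equations give f(k) = -k*(4*k - 1)/4.
So s_k = (B(k−1)f/C)·t_k = (-k*(k + 6)*(4*k - 1)/(4*k**2 - 30*k - 9))·t_k = k*(4*k - 1)/((k + 3)*(k + 4)*(k + 5)).
Verify: (-4*k**2 + 30*k + 9)/(k**4 + 18*k**3 + 119*k**2 + 342*k + 360) matches t_k.

Yes. s_k = \frac{k \left(4 k - 1\right)}{\left(k + 3\right) \left(k + 4\right) \left(k + 5\right)}.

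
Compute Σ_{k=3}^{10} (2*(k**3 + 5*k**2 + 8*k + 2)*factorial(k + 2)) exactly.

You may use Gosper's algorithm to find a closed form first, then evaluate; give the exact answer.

Σ = 1619025405600

t_(k+1)/t_k = (k**4 + 11*k**3 + 45*k**2 + 79*k + 48)/(k**3 + 5*k**2 + 8*k + 2).
Factor: A=k + 3; B=1; C=k**3 + 5*k**2 + 8*k + 2.
Set up (k + 3)·f(k+1) − (1)·f(k) − (k**3 + 5*k**2 + 8*k + 2) = 0.
Bound: deg f ≤ 2.
Coefficient equations give f(k) = (k - 1)*(k + 2).
Then R = B(k−1)f/C = (k - 1)*(k + 2)/(k**3 + 5*k**2 + 8*k + 2), so s_k = R(k)·t_k = 2*(k - 1)*(k + 2)*factorial(k + 2).
Δs = 2*(k**3 + 5*k**2 + 8*k + 2)*factorial(k + 2), as required.
Σ_(k=3)^(10) t_k = s_(11) − s_(3) = 1619025408000 − (2400) = 1619025405600.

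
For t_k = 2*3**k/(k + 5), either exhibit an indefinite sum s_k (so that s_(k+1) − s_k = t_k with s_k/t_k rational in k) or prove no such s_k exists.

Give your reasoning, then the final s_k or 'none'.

The ratio is 3*(k + 5)/(k + 6).
Take A(k)=3*k + 15, B(k)=k + 6, C(k)=1.
Set up (3*k + 15)·f(k+1) − (k + 5)·f(k) − (1) = 0.
deg f ≤ -1 (via 1,1,0).
Negative degree bound (-1): no f exists, t_k not Gosper-summable.

not Gosper-summable; s_k does not exist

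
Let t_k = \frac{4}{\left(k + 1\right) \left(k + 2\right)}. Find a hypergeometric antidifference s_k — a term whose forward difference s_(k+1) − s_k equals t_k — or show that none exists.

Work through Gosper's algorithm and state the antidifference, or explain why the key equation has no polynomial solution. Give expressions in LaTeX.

The ratio is (k + 1)/(k + 3).
Take A(k)=k + 1, B(k)=k + 3, C(k)=1.
Need (k + 1)·f(k+1) − (k + 2)·f(k) = 1.
Degrees (1,1,0) ⇒ d ≤ 1.
Coefficient equations give f(k) = k.
Then R = B(k−1)f/C = k*(k + 2), so s_k = R(k)·t_k = 4*k/(k + 1).
Check: Δs_k = 4/(k**2 + 3*k + 2). ✓

s_k = \frac{4 k}{k + 1}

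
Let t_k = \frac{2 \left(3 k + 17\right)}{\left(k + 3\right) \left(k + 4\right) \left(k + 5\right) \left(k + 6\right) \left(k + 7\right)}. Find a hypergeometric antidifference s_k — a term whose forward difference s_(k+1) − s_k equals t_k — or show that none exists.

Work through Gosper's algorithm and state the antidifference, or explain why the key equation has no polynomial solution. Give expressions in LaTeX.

s_k = \frac{k \left(k^{2} + 13 k + 54\right)}{36 \left(k^{3} + 13 k^{2} + 54 k + 72\right)}

t_(k+1)/t_k = (k + 3)*(3*k + 20)/((k + 8)*(3*k + 17)).
Factor: A=k + 3; B=k + 8; C=k + 17/3.
Solve (k + 3)·f(k+1) − (k + 7)·f(k) = k + 17/3.
From deg A=1, deg B=1, deg C=1: d=4.
Match coefficients ⇒ f(k) = k*(k + 5)*(k**2 + 13*k + 54)/216.
Certificate R = B(k−1)f/C = k*(k + 5)*(k + 7)*(k**2 + 13*k + 54)/(72*(3*k + 17)) gives s_k = k*(k**2 + 13*k + 54)/(36*(k**3 + 13*k**2 + 54*k + 72)).
Verify: 2*(3*k + 17)/(k**5 + 25*k**4 + 245*k**3 + 1175*k**2 + 2754*k + 2520) matches t_k.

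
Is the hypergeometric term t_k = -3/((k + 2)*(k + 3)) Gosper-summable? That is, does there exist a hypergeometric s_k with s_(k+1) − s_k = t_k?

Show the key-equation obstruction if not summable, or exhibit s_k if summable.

Ratio r(k) = (k + 2)/(k + 4).
Take A(k)=k + 2, B(k)=k + 4, C(k)=1.
Set up (k + 2)·f(k+1) − (k + 3)·f(k) − (1) = 0.
d = 1 from the (1,1,0) case.
Solve for f: f(k) = k/2 (degree 1 ≤ 1).
Then R = B(k−1)f/C = k*(k + 3)/2, so s_k = R(k)·t_k = -3*k/(2*k + 4).
Δs = -3/(k**2 + 5*k + 6), as required.

Yes. s_k = -3*k/(2*k + 4).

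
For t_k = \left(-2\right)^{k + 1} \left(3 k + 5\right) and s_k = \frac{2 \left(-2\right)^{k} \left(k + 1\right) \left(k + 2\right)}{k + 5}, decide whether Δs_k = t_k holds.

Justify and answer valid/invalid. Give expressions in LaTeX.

s_(k+1) = -(-2)**(k + 2)*(k + 2)*(k + 3)/(k + 6)
s_(k+1) − s_k = (-2)**(k + 1)*(3*k**3 + 29*k**2 + 82*k + 72)/(k**2 + 11*k + 30)
(s_(k+1) − s_k) − t_k = 6*(-2)**k*(3*k**2 + 21*k + 26)/(k**2 + 11*k + 30)

Invalid: residual \frac{6 \left(-2\right)^{k} \left(3 k^{2} + 21 k + 26\right)}{k^{2} + 11 k + 30} ≠ 0.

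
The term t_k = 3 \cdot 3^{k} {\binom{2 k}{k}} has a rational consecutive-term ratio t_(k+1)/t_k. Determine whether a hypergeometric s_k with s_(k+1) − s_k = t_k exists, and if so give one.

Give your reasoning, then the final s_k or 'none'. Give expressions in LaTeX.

t_(k+1)/t_k = 6*(2*k + 1)/(k + 1).
So A=12*k + 6 and B=k + 1, with C=1.
f must satisfy (12*k + 6)·f(k+1) − (k)·f(k) = 1.
d = -1 from the (1,1,0) case.
Negative degree bound (-1): no f exists, t_k not Gosper-summable.

none (Gosper's algorithm certifies no s_k)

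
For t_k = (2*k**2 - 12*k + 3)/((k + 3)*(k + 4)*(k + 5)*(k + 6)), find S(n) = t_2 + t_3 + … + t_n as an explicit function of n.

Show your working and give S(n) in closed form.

S(n) = (n**3 - 15*n**2 - n + 15)/(15*(n**3 + 15*n**2 + 74*n + 120))

The ratio is -(k + 3)*(12*k - 2*(k + 1)**2 + 9)/((k + 7)*(2*k**2 - 12*k + 3)).
A = k + 3, B = k + 7, C = k**2 - 6*k + 3/2.
f must satisfy (k + 3)·f(k+1) − (k + 6)·f(k) = k**2 - 6*k + 3/2.
d = 3 from the (1,1,2) case.
A polynomial solution: f(k) = k*(k - 16)*(k - 2)/30.
Then R = B(k−1)f/C = k*(k - 16)*(k - 2)*(k + 6)/(15*(2*k**2 - 12*k + 3)), so s_k = R(k)·t_k = k*(k**2 - 18*k + 32)/(15*(k + 3)*(k + 4)*(k + 5)).
s_(k+1) − s_k = (2*k**2 - 12*k + 3)/(k**4 + 18*k**3 + 119*k**2 + 342*k + 360) = t_k.
Evaluate: s_(n+1) = (n**3 - 15*n**2 - n + 15)/(15*(n**3 + 15*n**2 + 74*n + 120)); subtract s_(2) = 0 ⇒ S(n) = (n**3 - 15*n**2 - n + 15)/(15*(n**3 + 15*n**2 + 74*n + 120)).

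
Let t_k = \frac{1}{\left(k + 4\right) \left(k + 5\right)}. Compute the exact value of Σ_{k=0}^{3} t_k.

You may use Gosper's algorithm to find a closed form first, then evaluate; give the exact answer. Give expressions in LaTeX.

Ratio r(k) = (k + 4)/(k + 6).
So A=k + 4 and B=k + 6, with C=1.
Solve (k + 4)·f(k+1) − (k + 5)·f(k) = 1.
Bound: deg f ≤ 1.
Solve for f: f(k) = k/4 (degree 1 ≤ 1).
R(k) = B(k−1)·f(k)/C(k) = k*(k + 5)/4; s_k = R·t_k = k/(4*(k + 4)).
Check: Δs_k = 1/(k**2 + 9*k + 20). ✓
Telescoping: Σ = s_(4) − s_(0) = 1/8 − (0) = 1/8.

Σ = 1/8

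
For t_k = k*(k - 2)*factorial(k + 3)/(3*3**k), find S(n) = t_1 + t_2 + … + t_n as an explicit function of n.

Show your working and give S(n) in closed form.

S(n) = 24 + n*factorial(n + 4)/(3*3**n) - factorial(n + 4)/3**n

Compute t_(k+1)/t_k: get (k - 1)*(k + 1)*(k + 4)/(3*k*(k - 2)).
Normal form (A,B,C) = (k/3 + 4/3, 1, k**2 - 2*k).
Key eq: (k/3 + 4/3)·f(k+1) = (1)·f(k) + (k**2 - 2*k).
deg f ≤ 1 (via 1,0,2).
Solving with deg f ≤ 1: f(k) = 3*(k - 4).
Then R = B(k−1)f/C = 3*(k - 4)/(k*(k - 2)), so s_k = R(k)·t_k = (k - 4)*factorial(k + 3)/3**k.
s_(k+1) − s_k = k*(k - 2)*factorial(k + 3)/(3*3**k) = t_k.
Σ_(k=1)^n t_k = s_(n+1) − s_(1) = (3**(-n - 1)*(n - 3)*factorial(n + 4)) − (-24), i.e. 24 + n*factorial(n + 4)/(3*3**n) - factorial(n + 4)/3**n.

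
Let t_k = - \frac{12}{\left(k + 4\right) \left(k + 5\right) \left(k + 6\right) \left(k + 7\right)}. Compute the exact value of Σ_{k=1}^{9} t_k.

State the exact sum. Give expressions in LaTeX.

Compute t_(k+1)/t_k: get (k + 4)/(k + 8).
So A=k + 4 and B=k + 8, with C=1.
Key eq: (k + 4)·f(k+1) = (k + 7)·f(k) + (1).
Degrees (1,1,0) ⇒ d ≤ 3.
Solve for f: f(k) = k*(k**2 + 15*k + 74)/360 (degree 3 ≤ 3).
Certificate R = B(k−1)f/C = k*(k + 7)*(k**2 + 15*k + 74)/360 gives s_k = k*(-k**2 - 15*k - 74)/(30*(k + 4)*(k + 5)*(k + 6)).
Δs = -12/(k**4 + 22*k**3 + 179*k**2 + 638*k + 840), as required.
Sum = s_(10) − s_(1); s_(10) = -9/280, s_(1) = -1/70 ⇒ -1/56.

Σ = -1/56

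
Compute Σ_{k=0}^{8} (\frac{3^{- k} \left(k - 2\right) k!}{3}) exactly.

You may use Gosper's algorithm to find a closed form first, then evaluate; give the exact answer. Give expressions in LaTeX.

Σ = 4237/243

Ratio r(k) = (k**2 - 1)/(3*(k - 2)).
Take A(k)=k/3 + 1/3, B(k)=1, C(k)=k - 2.
Set up (k/3 + 1/3)·f(k+1) − (1)·f(k) − (k - 2) = 0.
Degrees (1,0,1) ⇒ d ≤ 0.
Solve for f: f(k) = 3 (degree 0 ≤ 0).
So s_k = (B(k−1)f/C)·t_k = (3/(k - 2))·t_k = factorial(k)/3**k.
Verify: (k - 2)*factorial(k)/(3*3**k) matches t_k.
Σ_(k=0)^(8) t_k = s_(9) − s_(0) = 4480/243 − (1) = 4237/243.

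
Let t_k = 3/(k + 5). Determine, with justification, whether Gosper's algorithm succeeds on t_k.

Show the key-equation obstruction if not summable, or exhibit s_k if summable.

r(k) = (k + 5)/(k + 6) after simplifying.
Normal form (A,B,C) = (k + 5, k + 6, 1).
Solve (k + 5)·f(k+1) − (k + 5)·f(k) = 1.
Degrees (1,1,0) ⇒ d ≤ 0.
Put f(k) = c0: A·f(k+1) − B(k−1)·f(k) − C = -1; need -1 = 0 — inconsistent ⇒ no f, not summable.

No. Not Gosper-summable.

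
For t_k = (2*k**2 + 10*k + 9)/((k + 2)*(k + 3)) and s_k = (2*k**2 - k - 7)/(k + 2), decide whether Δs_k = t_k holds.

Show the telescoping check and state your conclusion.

valid; difference matches t_k

s_(k+1) = (-k + 2*(k + 1)**2 - 8)/(k + 3)
s_(k+1) − s_k = (2*k**2 + 10*k + 9)/(k**2 + 5*k + 6)
(s_(k+1) − s_k) − t_k = 0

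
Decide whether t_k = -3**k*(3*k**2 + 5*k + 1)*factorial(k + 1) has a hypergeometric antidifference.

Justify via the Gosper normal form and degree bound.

Ratio r(k) = 3*(3*k**3 + 17*k**2 + 31*k + 18)/(3*k**2 + 5*k + 1).
Take A(k)=3*k + 6, B(k)=1, C(k)=k**2 + 5*k/3 + 1/3.
Solve (3*k + 6)·f(k+1) − (1)·f(k) = k**2 + 5*k/3 + 1/3.
d = 1 from the (1,0,2) case.
Solving with deg f ≤ 1: f(k) = (k - 1)/3.
Certificate R = B(k−1)f/C = (k - 1)/(3*k**2 + 5*k + 1) gives s_k = -3**k*(k - 1)*factorial(k + 1).
Verify: -3**k*(3*k**2 + 5*k + 1)*factorial(k + 1) matches t_k.

Yes. s_k = -3**k*(k - 1)*factorial(k + 1).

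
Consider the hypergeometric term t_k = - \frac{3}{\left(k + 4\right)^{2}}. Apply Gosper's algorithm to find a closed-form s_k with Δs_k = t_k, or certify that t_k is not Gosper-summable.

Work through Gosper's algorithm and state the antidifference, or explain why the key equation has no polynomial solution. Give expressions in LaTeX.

none (Gosper's algorithm certifies no s_k)

r(k) = (k + 4)**2/(k + 5)**2 after simplifying.
A = k**2 + 8*k + 16, B = k**2 + 10*k + 25, C = 1.
Need (k**2 + 8*k + 16)·f(k+1) − (k**2 + 8*k + 16)·f(k) = 1.
d = 0 from the (2,2,0) case.
Generic f = c0 gives residual -1; -1 = 0 cannot hold, so t_k is not Gosper-summable.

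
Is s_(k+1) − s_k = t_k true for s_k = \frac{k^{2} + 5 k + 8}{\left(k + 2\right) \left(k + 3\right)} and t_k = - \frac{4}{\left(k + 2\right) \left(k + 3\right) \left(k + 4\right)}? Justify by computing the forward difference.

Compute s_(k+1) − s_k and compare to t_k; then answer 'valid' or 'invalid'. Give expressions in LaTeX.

valid; difference matches t_k

s_(k+1) = (5*k + (k + 1)**2 + 13)/((k + 3)*(k + 4))
s_(k+1) − s_k = -4/(k**3 + 9*k**2 + 26*k + 24)
(s_(k+1) − s_k) − t_k = 0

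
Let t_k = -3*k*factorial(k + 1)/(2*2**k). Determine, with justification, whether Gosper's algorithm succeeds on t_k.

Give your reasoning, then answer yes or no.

Yes. s_k = -3*factorial(k + 1)/2**k.

Compute t_(k+1)/t_k: get (k + 1)*(k + 2)/(2*k).
So A=k/2 + 1 and B=1, with C=k.
Set up (k/2 + 1)·f(k+1) − (1)·f(k) − (k) = 0.
d = 0 from the (1,0,1) case.
Solve for f: f(k) = 2 (degree 0 ≤ 0).
Get s_k = R·t_k = -3*factorial(k + 1)/2**k with R(k) = B(k−1)f(k)/C(k) = 2/k.
Verify: -3*k*factorial(k + 1)/(2*2**k) matches t_k.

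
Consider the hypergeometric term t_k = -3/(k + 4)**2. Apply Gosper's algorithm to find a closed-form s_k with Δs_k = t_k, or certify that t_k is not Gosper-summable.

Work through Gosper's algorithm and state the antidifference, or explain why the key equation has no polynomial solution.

Compute t_(k+1)/t_k: get (k + 4)**2/(k + 5)**2.
So A=k**2 + 8*k + 16 and B=k**2 + 10*k + 25, with C=1.
Set up (k**2 + 8*k + 16)·f(k+1) − (k**2 + 8*k + 16)·f(k) − (1) = 0.
deg f ≤ 0 (via 2,2,0).
Generic f = c0 gives residual -1; -1 = 0 cannot hold, so t_k is not Gosper-summable.

no hypergeometric antidifference exists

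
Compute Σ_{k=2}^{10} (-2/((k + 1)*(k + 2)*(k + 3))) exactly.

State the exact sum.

Compute t_(k+1)/t_k: get (k + 1)/(k + 4).
So A=k + 1 and B=k + 4, with C=1.
Solve (k + 1)·f(k+1) − (k + 3)·f(k) = 1.
deg f ≤ 2 (via 1,1,0).
Solving with deg f ≤ 2: f(k) = k*(k + 3)/4.
So s_k = (B(k−1)f/C)·t_k = (k*(k + 3)**2/4)·t_k = k*(-k - 3)/(2*(k + 1)*(k + 2)).
Δs = -2/(k**3 + 6*k**2 + 11*k + 6), as required.
Telescoping: Σ = s_(11) − s_(2) = -77/156 − (-5/12) = -1/13.

Σ = -1/13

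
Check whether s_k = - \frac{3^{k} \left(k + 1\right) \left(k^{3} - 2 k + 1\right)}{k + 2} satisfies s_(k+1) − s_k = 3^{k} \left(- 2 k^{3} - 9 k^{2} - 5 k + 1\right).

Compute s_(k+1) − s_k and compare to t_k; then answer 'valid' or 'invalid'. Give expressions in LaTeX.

s_(k+1) = 3**(k + 1)*(k + 2)*(2*k - (k + 1)**3 + 1)/(k + 3)
s_(k+1) − s_k = 3**k*(-2*k**5 - 17*k**4 - 50*k**3 - 55*k**2 - 14*k + 3)/(k**2 + 5*k + 6)
(s_(k+1) − s_k) − t_k = 3**k*(2*k**4 + 12*k**3 + 23*k**2 + 11*k - 3)/(k**2 + 5*k + 6)

Invalid: residual \frac{3^{k} \left(2 k^{4} + 12 k^{3} + 23 k^{2} + 11 k - 3\right)}{k^{2} + 5 k + 6} ≠ 0.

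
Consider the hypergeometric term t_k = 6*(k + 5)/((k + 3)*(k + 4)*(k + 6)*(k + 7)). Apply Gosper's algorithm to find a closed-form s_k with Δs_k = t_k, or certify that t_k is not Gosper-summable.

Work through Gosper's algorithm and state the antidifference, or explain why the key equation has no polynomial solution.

The ratio is (k + 3)*(k + 6)**2/((k + 5)**2*(k + 8)).
Gosper form: A/B · C(k+1)/C(k) with A=k + 3, B=k + 8, C=k**2 + 10*k + 25.
Key eq: (k + 3)·f(k+1) = (k + 7)·f(k) + (k**2 + 10*k + 25).
d = 4 from the (1,1,2) case.
Solving with deg f ≤ 4: f(k) = k*(k + 4)*(k + 5)*(k + 9)/36.
Get s_k = R·t_k = k*(k + 9)/(6*(k**2 + 9*k + 18)) with R(k) = B(k−1)f(k)/C(k) = k*(k + 4)*(k + 7)*(k + 9)/(36*(k + 5)).
Check: Δs_k = 6*(k + 5)/(k**4 + 20*k**3 + 145*k**2 + 450*k + 504). ✓

s_k = k*(k + 9)/(6*(k**2 + 9*k + 18))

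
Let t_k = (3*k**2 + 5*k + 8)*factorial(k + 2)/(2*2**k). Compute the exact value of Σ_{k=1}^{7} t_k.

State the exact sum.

Σ = 326019

Ratio r(k) = (k + 3)*(5*k + 3*(k + 1)**2 + 13)/(2*(3*k**2 + 5*k + 8)).
Normal form (A,B,C) = (k/2 + 3/2, 1, k**2 + 5*k/3 + 8/3).
Key eq: (k/2 + 3/2)·f(k+1) = (1)·f(k) + (k**2 + 5*k/3 + 8/3).
From deg A=1, deg B=0, deg C=2: d=1.
Solve for f: f(k) = 2*(3*k - 1)/3 (degree 1 ≤ 1).
Then R = B(k−1)f/C = 2*(3*k - 1)/(3*k**2 + 5*k + 8), so s_k = R(k)·t_k = (3*k - 1)*factorial(k + 2)/2**k.
Check: Δs_k = (3*k**2 + 5*k + 8)*factorial(k + 2)/(2*2**k). ✓
Telescoping: Σ = s_(8) − s_(1) = 326025 − (6) = 326019.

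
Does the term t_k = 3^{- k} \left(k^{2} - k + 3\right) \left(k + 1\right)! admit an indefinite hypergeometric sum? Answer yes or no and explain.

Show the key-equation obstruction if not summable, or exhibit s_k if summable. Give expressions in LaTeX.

Yes. s_k = 3^{1 - k} \left(k - 1\right) \left(k + 1\right)!.

t_(k+1)/t_k = (k + 2)*(-k + (k + 1)**2 + 2)/(3*(k**2 - k + 3)).
So A=k/3 + 2/3 and B=1, with C=k**2 - k + 3.
Solve (k/3 + 2/3)·f(k+1) − (1)·f(k) = k**2 - k + 3.
From deg A=1, deg B=0, deg C=2: d=1.
Match coefficients ⇒ f(k) = 3*(k - 1).
R(k) = B(k−1)·f(k)/C(k) = 3*(k - 1)/(k**2 - k + 3); s_k = R·t_k = 3**(1 - k)*(k - 1)*factorial(k + 1).
Verify: (k**2 - k + 3)*factorial(k + 1)/3**k matches t_k.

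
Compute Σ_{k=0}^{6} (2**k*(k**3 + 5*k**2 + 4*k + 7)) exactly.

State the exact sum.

Σ = 39805

t_(k+1)/t_k = 2*(k**3 + 8*k**2 + 17*k + 17)/(k**3 + 5*k**2 + 4*k + 7).
Factor: A=2; B=1; C=k**3 + 5*k**2 + 4*k + 7.
Set up (2)·f(k+1) − (1)·f(k) − (k**3 + 5*k**2 + 4*k + 7) = 0.
deg f ≤ 3 (via 0,0,3).
Solve for f: f(k) = k**3 - k**2 + 2*k + 3 (degree 3 ≤ 3).
So s_k = (B(k−1)f/C)·t_k = ((k**3 - k**2 + 2*k + 3)/(k**3 + 5*k**2 + 4*k + 7))·t_k = 2**k*(k**3 - k**2 + 2*k + 3).
Check: Δs_k = 2**k*(k**3 + 5*k**2 + 4*k + 7). ✓
Evaluate s at k=7 and k=0: 39808 and 3; difference 39805.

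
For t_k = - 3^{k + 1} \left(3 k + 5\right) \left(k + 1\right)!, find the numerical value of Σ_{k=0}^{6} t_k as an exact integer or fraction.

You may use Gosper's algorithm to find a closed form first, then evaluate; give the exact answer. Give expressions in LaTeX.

The ratio is 3*(k + 2)*(3*k + 8)/(3*k + 5).
Gosper form: A/B · C(k+1)/C(k) with A=3*k + 6, B=1, C=k + 5/3.
Solve (3*k + 6)·f(k+1) − (1)·f(k) = k + 5/3.
deg f ≤ 0 (via 1,0,1).
Solve for f: f(k) = 1/3 (degree 0 ≤ 0).
Certificate R = B(k−1)f/C = 1/(3*k + 5) gives s_k = -3**(k + 1)*factorial(k + 1).
Verify: -3**(k + 1)*(3*k + 5)*factorial(k + 1) matches t_k.
Evaluate s at k=7 and k=0: -264539520 and -3; difference -264539517.

Σ = -264539517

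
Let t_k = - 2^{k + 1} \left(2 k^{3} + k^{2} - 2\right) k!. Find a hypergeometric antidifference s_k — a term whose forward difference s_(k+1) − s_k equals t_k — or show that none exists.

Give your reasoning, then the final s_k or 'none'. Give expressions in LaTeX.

Step 1: r(k) = 2*(k + 1)*(2*(k + 1)**3 + (k + 1)**2 - 2)/(2*k**3 + k**2 - 2).
Gosper form: A/B · C(k+1)/C(k) with A=2*k + 2, B=1, C=k**3 + k**2/2 - 1.
Key eq: (2*k + 2)·f(k+1) = (1)·f(k) + (k**3 + k**2/2 - 1).
Degrees (1,0,3) ⇒ d ≤ 2.
Solving with deg f ≤ 2: f(k) = k*(k - 2)/2.
Certificate R = B(k−1)f/C = k*(k - 2)/(2*k**3 + k**2 - 2) gives s_k = -2**(k + 1)*k*(k - 2)*factorial(k).
Verify: -2**(k + 1)*(2*k**3 + k**2 - 2)*factorial(k) matches t_k.

s_k = - 2^{k + 1} k \left(k - 2\right) k!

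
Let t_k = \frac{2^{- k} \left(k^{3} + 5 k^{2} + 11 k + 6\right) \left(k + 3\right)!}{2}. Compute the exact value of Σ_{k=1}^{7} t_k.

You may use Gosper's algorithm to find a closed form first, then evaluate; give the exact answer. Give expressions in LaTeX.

r(k) = (k**4 + 12*k**3 + 56*k**2 + 119*k + 92)/(2*(k**3 + 5*k**2 + 11*k + 6)) after simplifying.
Normal form (A,B,C) = (k/2 + 2, 1, k**3 + 5*k**2 + 11*k + 6).
Need (k/2 + 2)·f(k+1) − (1)·f(k) = k**3 + 5*k**2 + 11*k + 6.
deg f ≤ 2 (via 1,0,3).
Coefficient equations give f(k) = 2*(k**2 + k - 1).
So s_k = (B(k−1)f/C)·t_k = (2*(k**2 + k - 1)/(k**3 + 5*k**2 + 11*k + 6))·t_k = (k**2 + k - 1)*factorial(k + 3)/2**k.
Check: Δs_k = (k**3 + 5*k**2 + 11*k + 6)*factorial(k + 3)/(2*2**k). ✓
Evaluate s at k=8 and k=1: 11070675 and 12; difference 11070663.

Σ = 11070663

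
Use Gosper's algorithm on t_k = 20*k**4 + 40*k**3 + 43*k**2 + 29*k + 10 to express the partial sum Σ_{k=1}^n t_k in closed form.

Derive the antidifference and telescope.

S(n) = n*(4*n**4 + 20*n**3 + 41*n**2 + 46*n + 31)

Step 1: r(k) = (20*k**4 + 120*k**3 + 283*k**2 + 315*k + 142)/(20*k**4 + 40*k**3 + 43*k**2 + 29*k + 10).
Gosper form: A/B · C(k+1)/C(k) with A=1, B=1, C=k**4 + 2*k**3 + 43*k**2/20 + 29*k/20 + 1/2.
Key eq: (1)·f(k+1) = (1)·f(k) + (k**4 + 2*k**3 + 43*k**2/20 + 29*k/20 + 1/2).
Bound: deg f ≤ 5.
A polynomial solution: f(k) = k*(4*k**4 + k**2 + 3*k + 2)/20.
Certificate R = B(k−1)f/C = k*(4*k**4 + k**2 + 3*k + 2)/(20*k**4 + 40*k**3 + 43*k**2 + 29*k + 10) gives s_k = k*(4*k**4 + k**2 + 3*k + 2).
Δs = 20*k**4 + 40*k**3 + 43*k**2 + 29*k + 10, as required.
s_(n+1) = 4*n**5 + 20*n**4 + 41*n**3 + 46*n**2 + 31*n + 10 and s_(1) = 10, so S(n) = n*(4*n**4 + 20*n**3 + 41*n**2 + 46*n + 31).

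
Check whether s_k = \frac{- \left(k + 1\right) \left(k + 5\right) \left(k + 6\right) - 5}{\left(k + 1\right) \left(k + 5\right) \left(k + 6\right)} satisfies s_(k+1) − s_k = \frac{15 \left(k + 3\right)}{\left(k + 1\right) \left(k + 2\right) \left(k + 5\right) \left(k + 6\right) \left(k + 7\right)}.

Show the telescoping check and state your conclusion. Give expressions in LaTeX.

s_(k+1) = (-(k + 2)*(k + 6)*(k + 7) - 5)/((k + 2)*(k + 6)*(k + 7))
s_(k+1) − s_k = 15*(k + 3)/(k**5 + 21*k**4 + 163*k**3 + 567*k**2 + 844*k + 420)
(s_(k+1) − s_k) − t_k = 0

Valid — Δs_k = t_k.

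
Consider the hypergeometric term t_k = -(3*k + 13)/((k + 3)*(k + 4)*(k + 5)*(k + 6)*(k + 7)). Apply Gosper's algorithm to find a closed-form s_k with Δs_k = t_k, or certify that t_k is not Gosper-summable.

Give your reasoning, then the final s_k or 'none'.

t_(k+1)/t_k = (k + 3)*(3*k + 16)/((k + 8)*(3*k + 13)).
Normal form (A,B,C) = (k + 3, k + 8, k + 13/3).
Set up (k + 3)·f(k+1) − (k + 7)·f(k) − (k + 13/3) = 0.
Bound: deg f ≤ 4.
Match coefficients ⇒ f(k) = k*(k + 4)*(k**2 + 14*k + 63)/270.
Certificate R = B(k−1)f/C = k*(k + 4)*(k + 7)*(k**2 + 14*k + 63)/(90*(3*k + 13)) gives s_k = k*(-k**2 - 14*k - 63)/(90*(k**3 + 14*k**2 + 63*k + 90)).
Δs = (-3*k - 13)/(k**5 + 25*k**4 + 245*k**3 + 1175*k**2 + 2754*k + 2520), as required.

s_k = k*(-k**2 - 14*k - 63)/(90*(k**3 + 14*k**2 + 63*k + 90))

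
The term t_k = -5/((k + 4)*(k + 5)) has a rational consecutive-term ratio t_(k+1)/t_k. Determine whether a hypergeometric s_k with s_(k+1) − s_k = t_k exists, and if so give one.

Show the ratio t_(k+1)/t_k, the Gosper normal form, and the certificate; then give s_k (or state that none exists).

Step 1: r(k) = (k + 4)/(k + 6).
Gosper form: A/B · C(k+1)/C(k) with A=k + 4, B=k + 6, C=1.
Key eq: (k + 4)·f(k+1) = (k + 5)·f(k) + (1).
Degrees (1,1,0) ⇒ d ≤ 1.
A polynomial solution: f(k) = k/4.
Certificate R = B(k−1)f/C = k*(k + 5)/4 gives s_k = -5*k/(4*k + 16).
Verify: -5/(k**2 + 9*k + 20) matches t_k.

s_k = -5*k/(4*k + 16)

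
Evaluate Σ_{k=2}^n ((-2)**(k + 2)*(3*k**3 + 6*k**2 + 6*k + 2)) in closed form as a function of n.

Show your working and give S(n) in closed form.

S(n) = 8*(-2)**n*n**3 + 24*(-2)**n*n**2 + 24*(-2)**n*n + 8*(-2)**n + 128

Compute t_(k+1)/t_k: get 2*(-3*k**3 - 15*k**2 - 27*k - 17)/(3*k**3 + 6*k**2 + 6*k + 2).
So A=-2 and B=1, with C=k**3 + 2*k**2 + 2*k + 2/3.
Set up (-2)·f(k+1) − (1)·f(k) − (k**3 + 2*k**2 + 2*k + 2/3) = 0.
Degrees (0,0,3) ⇒ d ≤ 3.
Coefficient equations give f(k) = -k**3/3.
Certificate R = B(k−1)f/C = -k**3/(3*k**3 + 6*k**2 + 6*k + 2) gives s_k = -(-2)**(k + 2)*k**3.
Verify: (-2)**(k + 2)*(k**3 + 2*(k + 1)**3) matches t_k.
Evaluate: s_(n+1) = 8*(-2)**n*(n**3 + 3*n**2 + 3*n + 1); subtract s_(2) = -128 ⇒ S(n) = 8*(-2)**n*n**3 + 24*(-2)**n*n**2 + 24*(-2)**n*n + 8*(-2)**n + 128.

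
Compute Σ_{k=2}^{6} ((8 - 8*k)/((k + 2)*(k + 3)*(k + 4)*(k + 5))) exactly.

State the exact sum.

Σ = -19/495

r(k) = k*(k + 2)/((k - 1)*(k + 6)) after simplifying.
Gosper form: A/B · C(k+1)/C(k) with A=k + 2, B=k + 6, C=k - 1.
f must satisfy (k + 2)·f(k+1) − (k + 5)·f(k) = k - 1.
From deg A=1, deg B=1, deg C=1: d=3.
Solving with deg f ≤ 3: f(k) = -k/2.
Then R = B(k−1)f/C = -k*(k + 5)/(2*(k - 1)), so s_k = R(k)·t_k = 4*k/((k + 2)*(k + 3)*(k + 4)).
Verify: 8*(1 - k)/(k**4 + 14*k**3 + 71*k**2 + 154*k + 120) matches t_k.
Σ_(k=2)^(6) t_k = s_(7) − s_(2) = 14/495 − (1/15) = -19/495.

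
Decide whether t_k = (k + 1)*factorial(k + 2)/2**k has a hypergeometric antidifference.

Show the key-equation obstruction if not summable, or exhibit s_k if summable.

Yes. s_k = 2**(1 - k)*factorial(k + 2).

Compute t_(k+1)/t_k: get (k + 2)*(k + 3)/(2*(k + 1)).
So A=k/2 + 3/2 and B=1, with C=k + 1.
Set up (k/2 + 3/2)·f(k+1) − (1)·f(k) − (k + 1) = 0.
deg f ≤ 0 (via 1,0,1).
Coefficient equations give f(k) = 2.
Then R = B(k−1)f/C = 2/(k + 1), so s_k = R(k)·t_k = 2**(1 - k)*factorial(k + 2).
s_(k+1) − s_k = (k + 1)*factorial(k + 2)/2**k = t_k.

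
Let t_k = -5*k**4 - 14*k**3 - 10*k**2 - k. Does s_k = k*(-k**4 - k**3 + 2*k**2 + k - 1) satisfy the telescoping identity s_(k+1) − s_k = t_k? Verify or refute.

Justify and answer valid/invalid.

valid (s_(k+1) − s_k reduces to t_k)

s_(k+1) = (k + 1)*(k - (k + 1)**4 - (k + 1)**3 + 2*(k + 1)**2)
s_(k+1) − s_k = k*(-5*k**3 - 14*k**2 - 10*k - 1)
(s_(k+1) − s_k) − t_k = 0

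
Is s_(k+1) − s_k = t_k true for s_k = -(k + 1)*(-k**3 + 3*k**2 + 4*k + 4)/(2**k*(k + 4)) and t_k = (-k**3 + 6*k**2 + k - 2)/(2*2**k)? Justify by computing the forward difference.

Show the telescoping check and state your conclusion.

Invalid: residual 3*k*(k**3 - 31*k - 10)/(2*2**k*(k**2 + 9*k + 20)) ≠ 0.

s_(k+1) = (k**4 + 2*k**3 - 7*k**2 - 24*k - 20)/(2*2**k*(k + 5))
s_(k+1) − s_k = (-k**5 + 35*k**3 + 34*k**2 - 28*k - 40)/(2*2**k*(k**2 + 9*k + 20))
(s_(k+1) − s_k) − t_k = 3*k*(k**3 - 31*k - 10)/(2*2**k*(k**2 + 9*k + 20))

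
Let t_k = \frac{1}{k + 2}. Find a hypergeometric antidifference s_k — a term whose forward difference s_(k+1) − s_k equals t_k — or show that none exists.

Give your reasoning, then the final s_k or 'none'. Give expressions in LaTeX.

Step 1: r(k) = (k + 2)/(k + 3).
Gosper form: A/B · C(k+1)/C(k) with A=k + 2, B=k + 3, C=1.
Solve (k + 2)·f(k+1) − (k + 2)·f(k) = 1.
From deg A=1, deg B=1, deg C=0: d=0.
Put f(k) = c0: A·f(k+1) − B(k−1)·f(k) − C = -1; need -1 = 0 — inconsistent ⇒ no f, not summable.

none — t_k is not Gosper-summable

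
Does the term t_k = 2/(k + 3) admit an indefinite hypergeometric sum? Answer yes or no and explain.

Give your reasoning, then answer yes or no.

No — the linear system for f has no solution.

r(k) = (k + 3)/(k + 4) after simplifying.
Gosper form: A/B · C(k+1)/C(k) with A=k + 3, B=k + 4, C=1.
f must satisfy (k + 3)·f(k+1) − (k + 3)·f(k) = 1.
Bound: deg f ≤ 0.
Put f(k) = c0: A·f(k+1) − B(k−1)·f(k) − C = -1; need -1 = 0 — inconsistent ⇒ no f, not summable.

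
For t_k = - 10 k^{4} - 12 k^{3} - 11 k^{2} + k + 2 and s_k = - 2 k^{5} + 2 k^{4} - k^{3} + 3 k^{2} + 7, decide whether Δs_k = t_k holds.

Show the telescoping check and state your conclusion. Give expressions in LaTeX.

s_(k+1) = -2*k**5 - 8*k**4 - 13*k**3 - 8*k**2 + k + 9
s_(k+1) − s_k = -10*k**4 - 12*k**3 - 11*k**2 + k + 2
(s_(k+1) − s_k) − t_k = 0

valid; difference matches t_k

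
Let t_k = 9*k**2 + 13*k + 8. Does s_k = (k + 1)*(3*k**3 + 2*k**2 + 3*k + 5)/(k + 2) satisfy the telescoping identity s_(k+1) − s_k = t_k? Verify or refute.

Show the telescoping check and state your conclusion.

s_(k+1) = (3*k**4 + 17*k**3 + 38*k**2 + 45*k + 26)/(k + 3)
s_(k+1) − s_k = (9*k**4 + 52*k**3 + 98*k**2 + 87*k + 37)/(k**2 + 5*k + 6)
(s_(k+1) − s_k) − t_k = (-6*k**3 - 29*k**2 - 31*k - 11)/(k**2 + 5*k + 6)

Invalid: residual (-6*k**3 - 29*k**2 - 31*k - 11)/(k**2 + 5*k + 6) ≠ 0.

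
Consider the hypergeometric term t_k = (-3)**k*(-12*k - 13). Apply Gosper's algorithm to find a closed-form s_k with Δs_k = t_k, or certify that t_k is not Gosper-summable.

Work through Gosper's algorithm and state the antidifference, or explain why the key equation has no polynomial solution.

s_k = (-3)**k*(3*k + 1)

Ratio r(k) = 3*(-12*k - 25)/(12*k + 13).
Gosper form: A/B · C(k+1)/C(k) with A=-3, B=1, C=k + 13/12.
Need (-3)·f(k+1) − (1)·f(k) = k + 13/12.
deg f ≤ 1 (via 0,0,1).
Solving with deg f ≤ 1: f(k) = -(3*k + 1)/12.
So s_k = (B(k−1)f/C)·t_k = (-(3*k + 1)/(12*k + 13))·t_k = (-3)**k*(3*k + 1).
Δs = (-3)**k*(-12*k - 13), as required.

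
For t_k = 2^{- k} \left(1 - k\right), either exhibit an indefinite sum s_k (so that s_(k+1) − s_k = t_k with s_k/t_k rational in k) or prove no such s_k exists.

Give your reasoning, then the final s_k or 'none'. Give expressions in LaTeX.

s_k = 2^{1 - k} k

The ratio is k/(2*(k - 1)).
Normal form (A,B,C) = (1/2, 1, k - 1).
Need (1/2)·f(k+1) − (1)·f(k) = k - 1.
deg f ≤ 1 (via 0,0,1).
Match coefficients ⇒ f(k) = -2*k.
Certificate R = B(k−1)f/C = -2*k/(k - 1) gives s_k = 2**(1 - k)*k.
Verify: (1 - k)/2**k matches t_k.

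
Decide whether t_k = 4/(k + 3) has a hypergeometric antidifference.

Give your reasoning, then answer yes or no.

No; the coefficient equations for f are inconsistent.

Step 1: r(k) = (k + 3)/(k + 4).
So A=k + 3 and B=k + 4, with C=1.
Key eq: (k + 3)·f(k+1) = (k + 3)·f(k) + (1).
Bound: deg f ≤ 0.
Generic f = c0 gives residual -1; -1 = 0 cannot hold, so t_k is not Gosper-summable.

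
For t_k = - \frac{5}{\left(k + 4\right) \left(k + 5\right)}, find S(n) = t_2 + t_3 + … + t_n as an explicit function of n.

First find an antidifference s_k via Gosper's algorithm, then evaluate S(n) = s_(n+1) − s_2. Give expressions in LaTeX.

The ratio is (k + 4)/(k + 6).
Normal form (A,B,C) = (k + 4, k + 6, 1).
Solve (k + 4)·f(k+1) − (k + 5)·f(k) = 1.
From deg A=1, deg B=1, deg C=0: d=1.
Coefficient equations give f(k) = k/4.
So s_k = (B(k−1)f/C)·t_k = (k*(k + 5)/4)·t_k = -5*k/(4*k + 16).
Δs = -5/(k**2 + 9*k + 20), as required.
Evaluate: s_(n+1) = 5*(-n - 1)/(4*(n + 5)); subtract s_(2) = -5/12 ⇒ S(n) = 5*(1 - n)/(6*(n + 5)).

S(n) = \frac{5 \left(1 - n\right)}{6 \left(n + 5\right)}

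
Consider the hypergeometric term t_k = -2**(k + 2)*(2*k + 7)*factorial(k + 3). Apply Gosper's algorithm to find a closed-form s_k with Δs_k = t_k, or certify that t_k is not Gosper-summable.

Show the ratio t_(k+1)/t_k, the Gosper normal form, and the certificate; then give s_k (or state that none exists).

Compute t_(k+1)/t_k: get 2*(k + 4)*(2*k + 9)/(2*k + 7).
So A=2*k + 8 and B=1, with C=k + 7/2.
Key eq: (2*k + 8)·f(k+1) = (1)·f(k) + (k + 7/2).
d = 0 from the (1,0,1) case.
A polynomial solution: f(k) = 1/2.
So s_k = (B(k−1)f/C)·t_k = (1/(2*k + 7))·t_k = -2**(k + 2)*factorial(k + 3).
Verify: -2**(k + 2)*(2*k + 7)*factorial(k + 3) matches t_k.

s_k = -2**(k + 2)*factorial(k + 3)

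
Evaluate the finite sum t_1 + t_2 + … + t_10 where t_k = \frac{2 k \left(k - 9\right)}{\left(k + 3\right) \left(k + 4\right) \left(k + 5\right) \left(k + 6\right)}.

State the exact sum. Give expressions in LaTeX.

Σ = -11/168

r(k) = (k - 8)*(k + 1)*(k + 3)/(k*(k - 9)*(k + 7)) after simplifying.
Factor: A=k + 3; B=k + 7; C=k**2 - 9*k.
Key eq: (k + 3)·f(k+1) = (k + 6)·f(k) + (k**2 - 9*k).
From deg A=1, deg B=1, deg C=2: d=3.
Solve for f: f(k) = -k*(k - 1) (degree 2 ≤ 3).
Then R = B(k−1)f/C = -(k - 1)*(k + 6)/(k - 9), so s_k = R(k)·t_k = -2*k*(k - 1)/((k + 3)*(k + 4)*(k + 5)).
Δs = 2*k*(k - 9)/(k**4 + 18*k**3 + 119*k**2 + 342*k + 360), as required.
Σ_(k=1)^(10) t_k = s_(11) − s_(1) = -11/168 − (0) = -11/168.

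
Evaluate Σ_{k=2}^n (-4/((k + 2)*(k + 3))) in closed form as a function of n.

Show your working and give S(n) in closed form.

S(n) = (1 - n)/(n + 3)

Compute t_(k+1)/t_k: get (k + 2)/(k + 4).
So A=k + 2 and B=k + 4, with C=1.
f must satisfy (k + 2)·f(k+1) − (k + 3)·f(k) = 1.
From deg A=1, deg B=1, deg C=0: d=1.
Coefficient equations give f(k) = k/2.
Get s_k = R·t_k = -2*k/(k + 2) with R(k) = B(k−1)f(k)/C(k) = k*(k + 3)/2.
Check: Δs_k = -4/(k**2 + 5*k + 6). ✓
Evaluate: s_(n+1) = 2*(-n - 1)/(n + 3); subtract s_(2) = -1 ⇒ S(n) = (1 - n)/(n + 3).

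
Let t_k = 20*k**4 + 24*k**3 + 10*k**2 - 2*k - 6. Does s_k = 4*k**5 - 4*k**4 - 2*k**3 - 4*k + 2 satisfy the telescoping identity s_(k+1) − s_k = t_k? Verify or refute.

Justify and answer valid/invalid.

s_(k+1) = -4*k + 4*(k + 1)**5 - 4*(k + 1)**4 - 2*(k + 1)**3 - 2
s_(k+1) − s_k = 20*k**4 + 24*k**3 + 10*k**2 - 2*k - 6
(s_(k+1) − s_k) − t_k = 0

valid; difference matches t_k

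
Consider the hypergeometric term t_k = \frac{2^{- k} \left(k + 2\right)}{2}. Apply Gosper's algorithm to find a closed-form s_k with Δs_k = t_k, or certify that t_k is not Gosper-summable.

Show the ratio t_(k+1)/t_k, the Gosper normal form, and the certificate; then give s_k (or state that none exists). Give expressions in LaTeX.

The ratio is (k + 3)/(2*(k + 2)).
So A=1/2 and B=1, with C=k + 2.
Key eq: (1/2)·f(k+1) = (1)·f(k) + (k + 2).
From deg A=0, deg B=0, deg C=1: d=1.
Match coefficients ⇒ f(k) = -2*(k + 3).
Certificate R = B(k−1)f/C = -2*(k + 3)/(k + 2) gives s_k = (-k - 3)/2**k.
Check: Δs_k = (k + 2)/(2*2**k). ✓

s_k = 2^{- k} \left(- k - 3\right)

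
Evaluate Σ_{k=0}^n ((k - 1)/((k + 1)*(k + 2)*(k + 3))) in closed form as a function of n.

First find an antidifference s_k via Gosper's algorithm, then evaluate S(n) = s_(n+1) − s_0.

S(n) = (-n - 1)/(n**2 + 5*n + 6)

The ratio is k*(k + 1)/((k - 1)*(k + 4)).
Take A(k)=k + 1, B(k)=k + 4, C(k)=k - 1.
f must satisfy (k + 1)·f(k+1) − (k + 3)·f(k) = k - 1.
deg f ≤ 2 (via 1,1,1).
Coefficient equations give f(k) = -k.
Then R = B(k−1)f/C = -k*(k + 3)/(k - 1), so s_k = R(k)·t_k = -k/((k + 1)*(k + 2)).
Δs = (k - 1)/(k**3 + 6*k**2 + 11*k + 6), as required.
Telescope: S(n) = s_(n+1) − s_(0) = (-n - 1)/(n**2 + 5*n + 6) − (0) = (-n - 1)/(n**2 + 5*n + 6).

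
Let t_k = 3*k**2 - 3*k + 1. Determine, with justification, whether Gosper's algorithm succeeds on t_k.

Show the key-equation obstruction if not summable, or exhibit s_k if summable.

Ratio r(k) = (3*k**2 + 3*k + 1)/(3*k**2 - 3*k + 1).
Factor: A=1; B=1; C=k**2 - k + 1/3.
Set up (1)·f(k+1) − (1)·f(k) − (k**2 - k + 1/3) = 0.
Bound: deg f ≤ 3.
Solving with deg f ≤ 3: f(k) = k*(k**2 - 3*k + 3)/3.
Certificate R = B(k−1)f/C = k*(k**2 - 3*k + 3)/(3*k**2 - 3*k + 1) gives s_k = k*(k**2 - 3*k + 3).
Check: Δs_k = 3*k**2 - 3*k + 1. ✓

Yes. s_k = k*(k**2 - 3*k + 3).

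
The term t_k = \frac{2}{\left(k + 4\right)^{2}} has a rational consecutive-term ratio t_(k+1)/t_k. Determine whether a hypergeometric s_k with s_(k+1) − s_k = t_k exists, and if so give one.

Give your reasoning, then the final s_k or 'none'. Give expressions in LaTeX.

no hypergeometric antidifference exists

Ratio r(k) = (k + 4)**2/(k + 5)**2.
Factor: A=k**2 + 8*k + 16; B=k**2 + 10*k + 25; C=1.
Key eq: (k**2 + 8*k + 16)·f(k+1) = (k**2 + 8*k + 16)·f(k) + (1).
deg f ≤ 0 (via 2,2,0).
f = c0 ⇒ A·f(k+1) − B(k−1)·f(k) − C = -1. The system {-1 = 0} is inconsistent; no antidifference.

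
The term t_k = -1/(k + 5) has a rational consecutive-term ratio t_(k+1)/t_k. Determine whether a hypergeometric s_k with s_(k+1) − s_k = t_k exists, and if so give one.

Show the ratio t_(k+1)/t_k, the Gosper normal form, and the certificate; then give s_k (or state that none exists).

no hypergeometric antidifference exists

Step 1: r(k) = (k + 5)/(k + 6).
Normal form (A,B,C) = (k + 5, k + 6, 1).
f must satisfy (k + 5)·f(k+1) − (k + 5)·f(k) = 1.
Bound: deg f ≤ 0.
Write f(k) = c0. Then LHS − RHS = -1, requiring -1 = 0: contradictory. No certificate.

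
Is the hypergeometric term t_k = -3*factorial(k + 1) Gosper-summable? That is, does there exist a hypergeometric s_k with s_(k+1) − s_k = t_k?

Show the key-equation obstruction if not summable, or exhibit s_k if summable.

No — key equation has no polynomial f.

Step 1: r(k) = k + 2.
Take A(k)=k + 2, B(k)=1, C(k)=1.
Need (k + 2)·f(k+1) − (1)·f(k) = 1.
d = -1 from the (1,0,0) case.
d = -1 < 0 ⇒ no nonzero polynomial f; not summable.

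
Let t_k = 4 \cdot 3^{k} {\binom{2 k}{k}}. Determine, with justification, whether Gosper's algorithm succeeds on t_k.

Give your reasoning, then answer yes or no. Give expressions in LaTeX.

No; the degree bound rules out any f.

r(k) = 6*(2*k + 1)/(k + 1) after simplifying.
So A=12*k + 6 and B=k + 1, with C=1.
f must satisfy (12*k + 6)·f(k+1) − (k)·f(k) = 1.
Degrees (1,1,0) ⇒ d ≤ -1.
d = -1 < 0 ⇒ no nonzero polynomial f; not summable.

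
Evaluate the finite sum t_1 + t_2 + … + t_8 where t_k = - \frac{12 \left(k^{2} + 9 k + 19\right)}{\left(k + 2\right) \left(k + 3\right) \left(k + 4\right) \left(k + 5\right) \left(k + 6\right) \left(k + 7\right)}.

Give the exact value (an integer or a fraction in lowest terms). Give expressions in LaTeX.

Σ = -544/15015

Step 1: r(k) = (k + 2)*(9*k + (k + 1)**2 + 28)/((k + 8)*(k**2 + 9*k + 19)).
So A=k + 2 and B=k + 8, with C=k**2 + 9*k + 19.
Solve (k + 2)·f(k+1) − (k + 7)·f(k) = k**2 + 9*k + 19.
deg f ≤ 5 (via 1,1,2).
A polynomial solution: f(k) = k*(k + 3)*(k + 5)*(k**2 + 12*k + 44)/144.
Get s_k = R·t_k = k*(-k**2 - 12*k - 44)/(12*(k**3 + 12*k**2 + 44*k + 48)) with R(k) = B(k−1)f(k)/C(k) = k*(k + 3)*(k + 5)*(k + 7)*(k**2 + 12*k + 44)/(144*(k**2 + 9*k + 19)).
Check: Δs_k = 12*(-k**2 - 9*k - 19)/(k**6 + 27*k**5 + 295*k**4 + 1665*k**3 + 5104*k**2 + 8028*k + 5040). ✓
Evaluate s at k=9 and k=1: -233/2860 and -19/420; difference -544/15015.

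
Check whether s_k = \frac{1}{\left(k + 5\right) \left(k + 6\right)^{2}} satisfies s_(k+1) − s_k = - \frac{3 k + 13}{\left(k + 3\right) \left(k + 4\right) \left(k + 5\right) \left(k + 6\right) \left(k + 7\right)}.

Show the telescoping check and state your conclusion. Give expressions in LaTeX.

s_(k+1) = 1/((k + 6)*(k + 7)**2)
s_(k+1) − s_k = (-3*k - 19)/(k**5 + 31*k**4 + 383*k**3 + 2357*k**2 + 7224*k + 8820)
(s_(k+1) − s_k) − t_k = 6*(2*k**2 + 21*k + 53)/(k**7 + 38*k**6 + 612*k**5 + 5410*k**4 + 28319*k**3 + 87672*k**2 + 148428*k + 105840)

Invalid: residual \frac{6 \left(2 k^{2} + 21 k + 53\right)}{k^{7} + 38 k^{6} + 612 k^{5} + 5410 k^{4} + 28319 k^{3} + 87672 k^{2} + 148428 k + 105840} ≠ 0.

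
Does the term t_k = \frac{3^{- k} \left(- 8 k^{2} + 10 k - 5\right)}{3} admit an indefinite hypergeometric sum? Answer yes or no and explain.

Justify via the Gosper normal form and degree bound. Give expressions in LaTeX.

Yes. s_k = 3^{- k} \left(4 k^{2} - k + 4\right).

The ratio is (8*k**2 + 6*k + 3)/(3*(8*k**2 - 10*k + 5)).
Take A(k)=1/3, B(k)=1, C(k)=k**2 - 5*k/4 + 5/8.
Need (1/3)·f(k+1) − (1)·f(k) = k**2 - 5*k/4 + 5/8.
deg f ≤ 2 (via 0,0,2).
Solve for f: f(k) = -3*(4*k**2 - k + 4)/8 (degree 2 ≤ 2).
Then R = B(k−1)f/C = -3*(4*k**2 - k + 4)/(8*k**2 - 10*k + 5), so s_k = R(k)·t_k = (4*k**2 - k + 4)/3**k.
s_(k+1) − s_k = (-8*k**2 + 10*k - 5)/(3*3**k) = t_k.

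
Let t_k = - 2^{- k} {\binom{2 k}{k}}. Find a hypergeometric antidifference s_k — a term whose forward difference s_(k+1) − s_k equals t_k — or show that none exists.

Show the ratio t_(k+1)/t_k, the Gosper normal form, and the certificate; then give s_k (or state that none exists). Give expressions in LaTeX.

not Gosper-summable; s_k does not exist

t_(k+1)/t_k = (2*k + 1)/(k + 1).
Factor: A=2*k + 1; B=k + 1; C=1.
f must satisfy (2*k + 1)·f(k+1) − (k)·f(k) = 1.
deg f ≤ -1 (via 1,1,0).
Bound -1 < 0, so the key equation has no polynomial solution.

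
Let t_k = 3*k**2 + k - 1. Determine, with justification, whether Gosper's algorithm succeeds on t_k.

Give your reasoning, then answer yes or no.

Yes. s_k = k*(k**2 - k - 1).

t_(k+1)/t_k = (k + 3*(k + 1)**2)/(3*k**2 + k - 1).
A = 1, B = 1, C = k**2 + k/3 - 1/3.
Solve (1)·f(k+1) − (1)·f(k) = k**2 + k/3 - 1/3.
deg f ≤ 3 (via 0,0,2).
Solve for f: f(k) = k*(k**2 - k - 1)/3 (degree 3 ≤ 3).
So s_k = (B(k−1)f/C)·t_k = (k*(k**2 - k - 1)/(3*k**2 + k - 1))·t_k = k*(k**2 - k - 1).
Verify: 3*k**2 + k - 1 matches t_k.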